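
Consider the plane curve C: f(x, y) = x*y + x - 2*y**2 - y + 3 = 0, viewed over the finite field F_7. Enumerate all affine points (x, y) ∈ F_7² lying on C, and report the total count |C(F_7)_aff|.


Affine F_7-points: {(0, 1), (0, 2), (1, 3), (1, 4), (4, 0), (4, 5)}; count = 6.

For each of the 49 pairs (x, y) ∈ F_7², evaluate f(x, y) mod 7. Record the zeros.
  x = 0: [0↦3, 1↦0, 2↦0, 3↦3, 4↦2, 5↦4, 6↦2]  zeros at y ∈ {1, 2}
  x = 1: [0↦4, 1↦2, 2↦3, 3↦0, 4↦0, 5↦3, 6↦2]  zeros at y ∈ {3, 4}
  x = 2: [0↦5, 1↦4, 2↦6, 3↦4, 4↦5, 5↦2, 6↦2]  zeros at y ∈ ∅
  x = 3: [0↦6, 1↦6, 2↦2, 3↦1, 4↦3, 5↦1, 6↦2]  zeros at y ∈ ∅
  x = 4: [0↦0, 1↦1, 2↦5, 3↦5, 4↦1, 5↦0, 6↦2]  zeros at y ∈ {0, 5}
  x = 5: [0↦1, 1↦3, 2↦1, 3↦2, 4↦6, 5↦6, 6↦2]  zeros at y ∈ ∅
  x = 6: [0↦2, 1↦5, 2↦4, 3↦6, 4↦4, 5↦5, 6↦2]  zeros at y ∈ ∅
Collecting zeros: affine points = {(0, 1), (0, 2), (1, 3), (1, 4), (4, 0), (4, 5)}.
Total count |C(F_7)_aff| = 6.


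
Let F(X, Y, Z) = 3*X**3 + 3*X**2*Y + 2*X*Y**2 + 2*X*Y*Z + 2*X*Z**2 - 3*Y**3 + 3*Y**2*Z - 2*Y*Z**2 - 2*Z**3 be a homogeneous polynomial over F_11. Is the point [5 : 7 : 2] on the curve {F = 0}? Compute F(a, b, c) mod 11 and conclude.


F(5,7,2) ≡ 4 (mod 11); P is NOT on the curve.

Evaluate F(5, 7, 2) term-by-term (mod 11).
  3*X**3 ↦ 3·125·1·1 = 375
  3*X**2*Y ↦ 3·25·7·1 = 525
  2*X*Y**2 ↦ 2·5·49·1 = 490
  2*X*Y*Z ↦ 2·5·7·2 = 140
  2*X*Z**2 ↦ 2·5·1·4 = 40
  -3*Y**3 ↦ -3·1·343·1 = -1029
  3*Y**2*Z ↦ 3·1·49·2 = 294
  -2*Y*Z**2 ↦ -2·1·7·4 = -56
  -2*Z**3 ↦ -2·1·1·8 = -16
Sum: F(5, 7, 2) = (375) + (525) + (490) + (140) + (40) + (-1029) + (294) + (-56) + (-16) = 763.
Reducing mod 11: 763 ≡ 4 (mod 11).
Since F(a, b, c) ≡ 4 ≠ 0 (mod 11), P does NOT lie on the curve.


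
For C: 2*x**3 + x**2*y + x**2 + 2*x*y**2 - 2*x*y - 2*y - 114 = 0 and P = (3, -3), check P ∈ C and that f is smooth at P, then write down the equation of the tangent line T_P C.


Tangent line at P: 66*x - 35*y - 303 = 0.

Step 1: f(3, -3) = 0, so P lies on C.
Step 2: partial derivatives
  f_x(x, y) = 6*x**2 + 2*x*y + 2*x + 2*y**2 - 2*y, f_y(x, y) = x**2 + 4*x*y - 2*x - 2.
  f_x(P) = 66, f_y(P) = -35 (gradient nonzero, so P is smooth).
Step 3: tangent line at P: 66·(x − 3) + -35·(y − -3) = 0.
Expanding: 66*x - 35*y - 303 = 0.


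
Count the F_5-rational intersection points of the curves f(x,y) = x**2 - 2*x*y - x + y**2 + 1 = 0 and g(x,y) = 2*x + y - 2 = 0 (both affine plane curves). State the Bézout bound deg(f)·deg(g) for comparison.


Common zeros: {(0, 2), (2, 3)}; count = 2; Bézout bound = 2.

deg(f) = 2, deg(g) = 1, so Bézout bound = 2.
Scan x ∈ F_5. For each x, list the y ∈ F_5 with f(x, y) ≡ 0 and those with g(x, y) ≡ 0 (mod 5); the common zeros in that column are the intersection.
  x = 0: f ≡ 0 at y ∈ {2, 3}; g ≡ 0 at y ∈ {2}; common: {2}.
  x = 1: f ≡ 0 at y ∈ {1}; g ≡ 0 at y ∈ {0}; common: ∅.
  x = 2: f ≡ 0 at y ∈ {1, 3}; g ≡ 0 at y ∈ {3}; common: {3}.
  x = 3: f ≡ 0 at y ∈ ∅; g ≡ 0 at y ∈ {1}; common: ∅.
  x = 4: f ≡ 0 at y ∈ ∅; g ≡ 0 at y ∈ {4}; common: ∅.
Collecting: common zeros = {(0, 2), (2, 3)}, so the count is 2.
Comparison with the Bézout bound: 2 ≤ 2 = deg(f)·deg(g), as expected for curves with no common component (the bound is attained).


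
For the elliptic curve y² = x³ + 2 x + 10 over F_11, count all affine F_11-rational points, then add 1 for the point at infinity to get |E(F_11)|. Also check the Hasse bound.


Affine points = {(2, 0), (4, 4), (4, 7), (7, 2), (7, 9), (9, 3), (9, 8)}; affine count = 7; |E(F_11)| = 8.

Discriminant check: Δ ∝ 4a³ + 27b² = 4·2³ + 27·10² = 4·8 + 27·100 ≡ 4 (mod 11). Nonzero ⇒ E is nonsingular.
For each x ∈ F_11, compute rhs = x³ + 2·x + 10 mod 11, then count y ∈ F_11 with y² ≡ rhs.
  x = 0: rhs = 10, matching y values: none (0 points).
  x = 1: rhs = 2, matching y values: none (0 points).
  x = 2: rhs = 0, matching y values: 0 (1 points).
  x = 3: rhs = 10, matching y values: none (0 points).
  x = 4: rhs = 5, matching y values: 4, 7 (2 points).
  x = 5: rhs = 2, matching y values: none (0 points).
  x = 6: rhs = 7, matching y values: none (0 points).
  x = 7: rhs = 4, matching y values: 2, 9 (2 points).
  x = 8: rhs = 10, matching y values: none (0 points).
  x = 9: rhs = 9, matching y values: 3, 8 (2 points).
  x = 10: rhs = 7, matching y values: none (0 points).
Total affine count: 7.
Full point count |E(F_11)| = 7 + 1 = 8.
Hasse bound: |8 − (11+1)| = |-4| = 4 ≤ 2√11 ≈ 6.6332 ✓.


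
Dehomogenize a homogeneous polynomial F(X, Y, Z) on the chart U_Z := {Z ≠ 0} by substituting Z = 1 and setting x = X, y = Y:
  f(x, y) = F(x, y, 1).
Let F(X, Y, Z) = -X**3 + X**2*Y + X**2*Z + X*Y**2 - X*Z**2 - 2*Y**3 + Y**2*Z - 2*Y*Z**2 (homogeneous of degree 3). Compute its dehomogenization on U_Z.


f(x, y) = -x**3 + x**2*y + x**2 + x*y**2 - x - 2*y**3 + y**2 - 2*y

On U_Z we set Z = 1. Each monomial c·X^i·Y^j·Z^k in F becomes c·x^i·y^j·1^k = c·x^i·y^j.
Substituting Z = 1: F(X, Y, 1) = -x**3 + x**2*y + x**2 + x*y**2 - x - 2*y**3 + y**2 - 2*y.
Note: deg(f) ≤ deg(F) = 3; strict inequality happens when F is divisible by Z (lost terms).


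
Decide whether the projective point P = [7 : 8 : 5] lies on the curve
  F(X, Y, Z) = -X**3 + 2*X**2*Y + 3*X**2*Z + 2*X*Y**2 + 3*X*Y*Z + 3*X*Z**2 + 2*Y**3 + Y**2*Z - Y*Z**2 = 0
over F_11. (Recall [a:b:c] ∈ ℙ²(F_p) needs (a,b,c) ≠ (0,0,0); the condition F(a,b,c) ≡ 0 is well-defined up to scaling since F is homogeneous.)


F(7,8,5) ≡ 5 (mod 11); P is NOT on the curve.

Evaluate F(7, 8, 5) term-by-term (mod 11).
  -X**3 ↦ -1·343·1·1 = -343
  2*X**2*Y ↦ 2·49·8·1 = 784
  3*X**2*Z ↦ 3·49·1·5 = 735
  2*X*Y**2 ↦ 2·7·64·1 = 896
  3*X*Y*Z ↦ 3·7·8·5 = 840
  3*X*Z**2 ↦ 3·7·1·25 = 525
  2*Y**3 ↦ 2·1·512·1 = 1024
  Y**2*Z ↦ 1·1·64·5 = 320
  -Y*Z**2 ↦ -1·1·8·25 = -200
Sum: F(7, 8, 5) = (-343) + (784) + (735) + (896) + (840) + (525) + (1024) + (320) + (-200) = 4581.
Reducing mod 11: 4581 ≡ 5 (mod 11).
Since F(a, b, c) ≡ 5 ≠ 0 (mod 11), P does NOT lie on the curve.


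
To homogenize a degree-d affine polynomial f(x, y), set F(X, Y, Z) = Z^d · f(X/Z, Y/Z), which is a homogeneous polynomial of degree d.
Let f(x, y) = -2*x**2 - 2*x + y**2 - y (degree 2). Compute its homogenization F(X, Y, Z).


F(X, Y, Z) = -2*X**2 - 2*X*Z + Y**2 - Y*Z

deg(f) = 2.
Substitute x = X/Z, y = Y/Z into f, then multiply by Z^2.
  monomial -2·x^2·y^0 ↦ -2·X^2·Y^0·Z^0.
  monomial -2·x^1·y^0 ↦ -2·X^1·Y^0·Z^1.
  monomial 1·x^0·y^2 ↦ 1·X^0·Y^2·Z^0.
  monomial -1·x^0·y^1 ↦ -1·X^0·Y^1·Z^1.
Collecting: F(X, Y, Z) = -2*X**2 - 2*X*Z + Y**2 - Y*Z.


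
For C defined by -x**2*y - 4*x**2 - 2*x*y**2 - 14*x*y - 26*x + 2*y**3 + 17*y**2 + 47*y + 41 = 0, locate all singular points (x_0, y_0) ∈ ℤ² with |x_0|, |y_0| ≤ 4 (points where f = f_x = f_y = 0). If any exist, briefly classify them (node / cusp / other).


Singular points: {(-1, -3)}; classification: node.

Compute partial derivatives:
  f_x = -2*x*y - 8*x - 2*y**2 - 14*y - 26.
  f_y = -x**2 - 4*x*y - 14*x + 6*y**2 + 34*y + 47.
Scan x_0 ∈ {−4, ..., 4}. For each x_0, f_y(x_0, y) is a polynomial in y; find its integer roots y ∈ {−4, ..., 4}, then test f_x and f at those candidates.
  x = -4: f_y(-4, y) = 6*y**2 + 50*y + 87; no integer root y with |y| ≤ 4.
  x = -3: f_y(-3, y) = 6*y**2 + 46*y + 80; no integer root y with |y| ≤ 4.
  x = -2: f_y(-2, y) = 6*y**2 + 42*y + 71; no integer root y with |y| ≤ 4.
  x = -1: f_y(-1, y) = 6*y**2 + 38*y + 60; vanishes at y ∈ {-3}. (-1, -3): f_x = 0, f = 0 — SINGULAR.
  x = 0: f_y(0, y) = 6*y**2 + 34*y + 47; no integer root y with |y| ≤ 4.
  x = 1: f_y(1, y) = 6*y**2 + 30*y + 32; no integer root y with |y| ≤ 4.
  x = 2: f_y(2, y) = 6*y**2 + 26*y + 15; no integer root y with |y| ≤ 4.
  x = 3: f_y(3, y) = 6*y**2 + 22*y - 4; no integer root y with |y| ≤ 4.
  x = 4: f_y(4, y) = 6*y**2 + 18*y - 25; no integer root y with |y| ≤ 4.
Only singular point on the grid: (-1, -3).
Classify: substitute x = -1 + u, y = -3 + v and expand: f = -u**2*v - u**2 - 2*u*v**2 + 2*v**3 + v**2.
No constant or linear terms (consistent with a singular point). Quadratic part: -u**2 + v**2. Cubic part: -u**2*v - 2*u*v**2 + 2*v**3.
The quadratic part v**2 - u**2 = (v − u)(v + u) splits into two distinct linear factors, so there are two distinct tangent lines y − -3 = ±(x − -1) — this is a node (ordinary double point).
Classification: node.


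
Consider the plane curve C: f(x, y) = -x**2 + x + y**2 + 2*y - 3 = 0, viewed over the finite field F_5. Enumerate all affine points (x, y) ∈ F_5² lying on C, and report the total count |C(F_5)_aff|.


Affine F_5-points: {(0, 1), (0, 2), (1, 1), (1, 2), (2, 0), (2, 3), (3, 4), (4, 0), (4, 3)}; count = 9.

For each of the 25 pairs (x, y) ∈ F_5², evaluate f(x, y) mod 5. Record the zeros.
  x = 0: [0↦2, 1↦0, 2↦0, 3↦2, 4↦1]  zeros at y ∈ {1, 2}
  x = 1: [0↦2, 1↦0, 2↦0, 3↦2, 4↦1]  zeros at y ∈ {1, 2}
  x = 2: [0↦0, 1↦3, 2↦3, 3↦0, 4↦4]  zeros at y ∈ {0, 3}
  x = 3: [0↦1, 1↦4, 2↦4, 3↦1, 4↦0]  zeros at y ∈ {4}
  x = 4: [0↦0, 1↦3, 2↦3, 3↦0, 4↦4]  zeros at y ∈ {0, 3}
Collecting zeros: affine points = {(0, 1), (0, 2), (1, 1), (1, 2), (2, 0), (2, 3), (3, 4), (4, 0), (4, 3)}.
Total count |C(F_5)_aff| = 9.


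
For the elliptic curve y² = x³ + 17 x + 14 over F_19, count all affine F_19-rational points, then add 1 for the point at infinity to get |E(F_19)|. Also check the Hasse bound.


Affine points = {(3, 4), (3, 15), (6, 3), (6, 16), (7, 1), (7, 18), (8, 4), (8, 15), (10, 5), (10, 14), (13, 0)}; affine count = 11; |E(F_19)| = 12.

Discriminant check: Δ ∝ 4a³ + 27b² = 4·17³ + 27·14² = 4·4913 + 27·196 ≡ 16 (mod 19). Nonzero ⇒ E is nonsingular.
For each x ∈ F_19, compute rhs = x³ + 17·x + 14 mod 19, then count y ∈ F_19 with y² ≡ rhs.
  x = 0: rhs = 14, matching y values: none (0 points).
  x = 1: rhs = 13, matching y values: none (0 points).
  x = 2: rhs = 18, matching y values: none (0 points).
  x = 3: rhs = 16, matching y values: 4, 15 (2 points).
  x = 4: rhs = 13, matching y values: none (0 points).
  x = 5: rhs = 15, matching y values: none (0 points).
  x = 6: rhs = 9, matching y values: 3, 16 (2 points).
  x = 7: rhs = 1, matching y values: 1, 18 (2 points).
  x = 8: rhs = 16, matching y values: 4, 15 (2 points).
  x = 9: rhs = 3, matching y values: none (0 points).
  x = 10: rhs = 6, matching y values: 5, 14 (2 points).
  x = 11: rhs = 12, matching y values: none (0 points).
  x = 12: rhs = 8, matching y values: none (0 points).
  x = 13: rhs = 0, matching y values: 0 (1 points).
  x = 14: rhs = 13, matching y values: none (0 points).
  x = 15: rhs = 15, matching y values: none (0 points).
  x = 16: rhs = 12, matching y values: none (0 points).
  x = 17: rhs = 10, matching y values: none (0 points).
  x = 18: rhs = 15, matching y values: none (0 points).
Total affine count: 11.
Full point count |E(F_19)| = 11 + 1 = 12.
Hasse bound: |12 − (19+1)| = |-8| = 8 ≤ 2√19 ≈ 8.7178 ✓.


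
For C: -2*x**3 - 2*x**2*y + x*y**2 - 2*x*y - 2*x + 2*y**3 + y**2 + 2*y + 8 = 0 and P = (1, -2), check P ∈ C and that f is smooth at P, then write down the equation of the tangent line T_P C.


Tangent line at P: 8*x + 14*y + 20 = 0.

Step 1: f(1, -2) = 0, so P lies on C.
Step 2: partial derivatives
  f_x(x, y) = -6*x**2 - 4*x*y + y**2 - 2*y - 2, f_y(x, y) = -2*x**2 + 2*x*y - 2*x + 6*y**2 + 2*y + 2.
  f_x(P) = 8, f_y(P) = 14 (gradient nonzero, so P is smooth).
Step 3: tangent line at P: 8·(x − 1) + 14·(y − -2) = 0.
Expanding: 8*x + 14*y + 20 = 0.


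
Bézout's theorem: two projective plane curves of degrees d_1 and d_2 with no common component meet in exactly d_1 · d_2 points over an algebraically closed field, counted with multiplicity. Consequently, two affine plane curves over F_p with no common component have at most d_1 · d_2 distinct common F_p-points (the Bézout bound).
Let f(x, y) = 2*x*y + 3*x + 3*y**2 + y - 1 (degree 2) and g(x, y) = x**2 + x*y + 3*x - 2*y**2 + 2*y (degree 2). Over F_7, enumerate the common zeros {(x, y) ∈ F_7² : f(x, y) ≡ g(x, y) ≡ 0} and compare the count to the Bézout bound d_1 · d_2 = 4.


Common zeros: ∅; count = 0; Bézout bound = 4.

deg(f) = 2, deg(g) = 2, so Bézout bound = 4.
Scan x ∈ F_7. For each x, list the y ∈ F_7 with f(x, y) ≡ 0 and those with g(x, y) ≡ 0 (mod 7); the common zeros in that column are the intersection.
  x = 0: f ≡ 0 at y ∈ ∅; g ≡ 0 at y ∈ {0, 1}; common: ∅.
  x = 1: f ≡ 0 at y ∈ ∅; g ≡ 0 at y ∈ ∅; common: ∅.
  x = 2: f ≡ 0 at y ∈ {5}; g ≡ 0 at y ∈ ∅; common: ∅.
  x = 3: f ≡ 0 at y ∈ {3, 4}; g ≡ 0 at y ∈ {1, 5}; common: ∅.
  x = 4: f ≡ 0 at y ∈ ∅; g ≡ 0 at y ∈ {0, 3}; common: ∅.
  x = 5: f ≡ 0 at y ∈ {0, 1}; g ≡ 0 at y ∈ ∅; common: ∅.
  x = 6: f ≡ 0 at y ∈ {6}; g ≡ 0 at y ∈ ∅; common: ∅.
Collecting: common zeros = ∅, so the count is 0.
Comparison with the Bézout bound: 0 ≤ 4 = deg(f)·deg(g), as expected for curves with no common component (the affine F_7-count falls short of the bound because intersections may lie at infinity, over extension fields, or carry multiplicity).


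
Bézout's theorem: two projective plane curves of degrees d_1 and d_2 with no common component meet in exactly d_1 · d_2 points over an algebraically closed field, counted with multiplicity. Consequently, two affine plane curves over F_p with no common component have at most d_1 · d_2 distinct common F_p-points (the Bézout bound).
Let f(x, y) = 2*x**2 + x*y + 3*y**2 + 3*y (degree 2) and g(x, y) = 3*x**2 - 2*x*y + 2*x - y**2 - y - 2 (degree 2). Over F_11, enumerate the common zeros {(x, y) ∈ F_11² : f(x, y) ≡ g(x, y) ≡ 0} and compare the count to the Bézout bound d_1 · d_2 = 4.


Common zeros: ∅; count = 0; Bézout bound = 4.

deg(f) = 2, deg(g) = 2, so Bézout bound = 4.
Scan x ∈ F_11. For each x, list the y ∈ F_11 with f(x, y) ≡ 0 and those with g(x, y) ≡ 0 (mod 11); the common zeros in that column are the intersection.
  x = 0: f ≡ 0 at y ∈ {0, 10}; g ≡ 0 at y ∈ {4, 6}; common: ∅.
  x = 1: f ≡ 0 at y ∈ {2, 4}; g ≡ 0 at y ∈ ∅; common: ∅.
  x = 2: f ≡ 0 at y ∈ ∅; g ≡ 0 at y ∈ {2, 4}; common: ∅.
  x = 3: f ≡ 0 at y ∈ ∅; g ≡ 0 at y ∈ ∅; common: ∅.
  x = 4: f ≡ 0 at y ∈ ∅; g ≡ 0 at y ∈ {1}; common: ∅.
  x = 5: f ≡ 0 at y ∈ {5, 7}; g ≡ 0 at y ∈ ∅; common: ∅.
  x = 6: f ≡ 0 at y ∈ {9, 10}; g ≡ 0 at y ∈ {2, 7}; common: ∅.
  x = 7: f ≡ 0 at y ∈ ∅; g ≡ 0 at y ∈ {1, 6}; common: ∅.
  x = 8: f ≡ 0 at y ∈ {4, 7}; g ≡ 0 at y ∈ ∅; common: ∅.
  x = 9: f ≡ 0 at y ∈ {2, 5}; g ≡ 0 at y ∈ {7}; common: ∅.
  x = 10: f ≡ 0 at y ∈ ∅; g ≡ 0 at y ∈ ∅; common: ∅.
Collecting: common zeros = ∅, so the count is 0.
Comparison with the Bézout bound: 0 ≤ 4 = deg(f)·deg(g), as expected for curves with no common component (the affine F_11-count falls short of the bound because intersections may lie at infinity, over extension fields, or carry multiplicity).


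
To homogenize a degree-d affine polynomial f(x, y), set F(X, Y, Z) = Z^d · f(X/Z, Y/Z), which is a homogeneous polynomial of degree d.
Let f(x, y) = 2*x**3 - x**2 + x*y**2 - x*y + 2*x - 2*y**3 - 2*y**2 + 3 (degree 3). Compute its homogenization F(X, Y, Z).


F(X, Y, Z) = 2*X**3 - X**2*Z + X*Y**2 - X*Y*Z + 2*X*Z**2 - 2*Y**3 - 2*Y**2*Z + 3*Z**3

deg(f) = 3.
Substitute x = X/Z, y = Y/Z into f, then multiply by Z^3.
  monomial 2·x^3·y^0 ↦ 2·X^3·Y^0·Z^0.
  monomial -1·x^2·y^0 ↦ -1·X^2·Y^0·Z^1.
  monomial 1·x^1·y^2 ↦ 1·X^1·Y^2·Z^0.
  monomial -1·x^1·y^1 ↦ -1·X^1·Y^1·Z^1.
  monomial 2·x^1·y^0 ↦ 2·X^1·Y^0·Z^2.
  monomial -2·x^0·y^3 ↦ -2·X^0·Y^3·Z^0.
  monomial -2·x^0·y^2 ↦ -2·X^0·Y^2·Z^1.
  monomial 3·x^0·y^0 ↦ 3·X^0·Y^0·Z^3.
Collecting: F(X, Y, Z) = 2*X**3 - X**2*Z + X*Y**2 - X*Y*Z + 2*X*Z**2 - 2*Y**3 - 2*Y**2*Z + 3*Z**3.


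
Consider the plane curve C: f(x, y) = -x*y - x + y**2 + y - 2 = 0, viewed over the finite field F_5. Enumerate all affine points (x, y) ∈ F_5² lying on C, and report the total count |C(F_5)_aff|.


Affine F_5-points: {(0, 1), (0, 3), (3, 0), (3, 2)}; count = 4.

For each of the 25 pairs (x, y) ∈ F_5², evaluate f(x, y) mod 5. Record the zeros.
  x = 0: [0↦3, 1↦0, 2↦4, 3↦0, 4↦3]  zeros at y ∈ {1, 3}
  x = 1: [0↦2, 1↦3, 2↦1, 3↦1, 4↦3]  zeros at y ∈ ∅
  x = 2: [0↦1, 1↦1, 2↦3, 3↦2, 4↦3]  zeros at y ∈ ∅
  x = 3: [0↦0, 1↦4, 2↦0, 3↦3, 4↦3]  zeros at y ∈ {0, 2}
  x = 4: [0↦4, 1↦2, 2↦2, 3↦4, 4↦3]  zeros at y ∈ ∅
Collecting zeros: affine points = {(0, 1), (0, 3), (3, 0), (3, 2)}.
Total count |C(F_5)_aff| = 4.


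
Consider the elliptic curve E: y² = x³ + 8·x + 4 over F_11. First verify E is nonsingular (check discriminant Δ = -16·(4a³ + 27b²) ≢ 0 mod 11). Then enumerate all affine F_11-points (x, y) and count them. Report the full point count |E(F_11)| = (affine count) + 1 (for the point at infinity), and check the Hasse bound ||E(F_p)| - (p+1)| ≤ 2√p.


Affine points = {(0, 2), (0, 9), (3, 0), (4, 1), (4, 10), (5, 2), (5, 9), (6, 2), (6, 9)}; affine count = 9; |E(F_11)| = 10.

Discriminant check: Δ ∝ 4a³ + 27b² = 4·8³ + 27·4² = 4·512 + 27·16 ≡ 5 (mod 11). Nonzero ⇒ E is nonsingular.
For each x ∈ F_11, compute rhs = x³ + 8·x + 4 mod 11, then count y ∈ F_11 with y² ≡ rhs.
  x = 0: rhs = 4, matching y values: 2, 9 (2 points).
  x = 1: rhs = 2, matching y values: none (0 points).
  x = 2: rhs = 6, matching y values: none (0 points).
  x = 3: rhs = 0, matching y values: 0 (1 points).
  x = 4: rhs = 1, matching y values: 1, 10 (2 points).
  x = 5: rhs = 4, matching y values: 2, 9 (2 points).
  x = 6: rhs = 4, matching y values: 2, 9 (2 points).
  x = 7: rhs = 7, matching y values: none (0 points).
  x = 8: rhs = 8, matching y values: none (0 points).
  x = 9: rhs = 2, matching y values: none (0 points).
  x = 10: rhs = 6, matching y values: none (0 points).
Total affine count: 9.
Full point count |E(F_11)| = 9 + 1 = 10.
Hasse bound: |10 − (11+1)| = |-2| = 2 ≤ 2√11 ≈ 6.6332 ✓.


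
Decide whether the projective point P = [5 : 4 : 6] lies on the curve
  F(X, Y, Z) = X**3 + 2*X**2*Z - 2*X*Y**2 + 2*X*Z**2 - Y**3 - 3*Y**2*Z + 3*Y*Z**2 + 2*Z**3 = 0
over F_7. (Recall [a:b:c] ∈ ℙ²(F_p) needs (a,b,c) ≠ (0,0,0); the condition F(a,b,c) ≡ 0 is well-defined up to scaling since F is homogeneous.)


F(5,4,6) ≡ 3 (mod 7); P is NOT on the curve.

Evaluate F(5, 4, 6) term-by-term (mod 7).
  X**3 ↦ 1·125·1·1 = 125
  2*X**2*Z ↦ 2·25·1·6 = 300
  -2*X*Y**2 ↦ -2·5·16·1 = -160
  2*X*Z**2 ↦ 2·5·1·36 = 360
  -Y**3 ↦ -1·1·64·1 = -64
  -3*Y**2*Z ↦ -3·1·16·6 = -288
  3*Y*Z**2 ↦ 3·1·4·36 = 432
  2*Z**3 ↦ 2·1·1·216 = 432
Sum: F(5, 4, 6) = (125) + (300) + (-160) + (360) + (-64) + (-288) + (432) + (432) = 1137.
Reducing mod 7: 1137 ≡ 3 (mod 7).
Since F(a, b, c) ≡ 3 ≠ 0 (mod 7), P does NOT lie on the curve.


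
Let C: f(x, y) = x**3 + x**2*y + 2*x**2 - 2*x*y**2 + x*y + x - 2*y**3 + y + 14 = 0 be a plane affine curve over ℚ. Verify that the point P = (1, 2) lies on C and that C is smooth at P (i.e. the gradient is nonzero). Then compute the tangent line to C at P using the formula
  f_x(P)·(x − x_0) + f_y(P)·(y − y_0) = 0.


Tangent line at P: 6*x - 29*y + 52 = 0.

Step 1: f(1, 2) = 0, so P lies on C.
Step 2: partial derivatives
  f_x(x, y) = 3*x**2 + 2*x*y + 4*x - 2*y**2 + y + 1, f_y(x, y) = x**2 - 4*x*y + x - 6*y**2 + 1.
  f_x(P) = 6, f_y(P) = -29 (gradient nonzero, so P is smooth).
Step 3: tangent line at P: 6·(x − 1) + -29·(y − 2) = 0.
Expanding: 6*x - 29*y + 52 = 0.


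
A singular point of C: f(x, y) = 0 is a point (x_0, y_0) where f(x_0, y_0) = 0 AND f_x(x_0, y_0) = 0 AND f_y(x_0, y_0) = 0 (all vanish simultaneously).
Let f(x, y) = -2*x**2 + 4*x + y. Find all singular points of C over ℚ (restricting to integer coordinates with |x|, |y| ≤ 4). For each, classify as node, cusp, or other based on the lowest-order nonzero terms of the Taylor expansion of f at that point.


No singular points in the scanned grid; C is smooth there.

Compute partial derivatives:
  f_x = 4 - 4*x.
  f_y = 1.
f_y = 1 is a nonzero constant, so f_y never vanishes: no point (x, y) can satisfy f = f_x = f_y = 0. In particular no (x, y) ∈ {−4, ..., 4}² is singular; the curve is smooth.


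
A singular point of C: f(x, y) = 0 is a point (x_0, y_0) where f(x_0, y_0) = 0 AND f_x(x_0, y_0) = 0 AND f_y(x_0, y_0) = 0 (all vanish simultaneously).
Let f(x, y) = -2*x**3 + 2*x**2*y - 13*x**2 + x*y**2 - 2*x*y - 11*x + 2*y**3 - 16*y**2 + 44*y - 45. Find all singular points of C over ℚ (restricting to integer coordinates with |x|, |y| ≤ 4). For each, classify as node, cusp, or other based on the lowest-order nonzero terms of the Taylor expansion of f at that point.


Singular points: {(-1, 3)}; classification: node.

Compute partial derivatives:
  f_x = -6*x**2 + 4*x*y - 26*x + y**2 - 2*y - 11.
  f_y = 2*x**2 + 2*x*y - 2*x + 6*y**2 - 32*y + 44.
Scan x_0 ∈ {−4, ..., 4}. For each x_0, f_y(x_0, y) is a polynomial in y; find its integer roots y ∈ {−4, ..., 4}, then test f_x and f at those candidates.
  x = -4: f_y(-4, y) = 6*y**2 - 40*y + 84; no integer root y with |y| ≤ 4.
  x = -3: f_y(-3, y) = 6*y**2 - 38*y + 68; no integer root y with |y| ≤ 4.
  x = -2: f_y(-2, y) = 6*y**2 - 36*y + 56; no integer root y with |y| ≤ 4.
  x = -1: f_y(-1, y) = 6*y**2 - 34*y + 48; vanishes at y ∈ {3}. (-1, 3): f_x = 0, f = 0 — SINGULAR.
  x = 0: f_y(0, y) = 6*y**2 - 32*y + 44; no integer root y with |y| ≤ 4.
  x = 1: f_y(1, y) = 6*y**2 - 30*y + 44; no integer root y with |y| ≤ 4.
  x = 2: f_y(2, y) = 6*y**2 - 28*y + 48; no integer root y with |y| ≤ 4.
  x = 3: f_y(3, y) = 6*y**2 - 26*y + 56; no integer root y with |y| ≤ 4.
  x = 4: f_y(4, y) = 6*y**2 - 24*y + 68; no integer root y with |y| ≤ 4.
Only singular point on the grid: (-1, 3).
Classify: substitute x = -1 + u, y = 3 + v and expand: f = -2*u**3 + 2*u**2*v - u**2 + u*v**2 + 2*v**3 + v**2.
No constant or linear terms (consistent with a singular point). Quadratic part: -u**2 + v**2. Cubic part: -2*u**3 + 2*u**2*v + u*v**2 + 2*v**3.
The quadratic part v**2 - u**2 = (v − u)(v + u) splits into two distinct linear factors, so there are two distinct tangent lines y − 3 = ±(x − -1) — this is a node (ordinary double point).
Classification: node.


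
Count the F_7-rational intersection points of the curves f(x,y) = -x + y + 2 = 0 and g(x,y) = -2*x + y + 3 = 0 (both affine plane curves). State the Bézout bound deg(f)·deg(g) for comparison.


Common zeros: {(1, 6)}; count = 1; Bézout bound = 1.

deg(f) = 1, deg(g) = 1, so Bézout bound = 1.
Scan x ∈ F_7. For each x, list the y ∈ F_7 with f(x, y) ≡ 0 and those with g(x, y) ≡ 0 (mod 7); the common zeros in that column are the intersection.
  x = 0: f ≡ 0 at y ∈ {5}; g ≡ 0 at y ∈ {4}; common: ∅.
  x = 1: f ≡ 0 at y ∈ {6}; g ≡ 0 at y ∈ {6}; common: {6}.
  x = 2: f ≡ 0 at y ∈ {0}; g ≡ 0 at y ∈ {1}; common: ∅.
  x = 3: f ≡ 0 at y ∈ {1}; g ≡ 0 at y ∈ {3}; common: ∅.
  x = 4: f ≡ 0 at y ∈ {2}; g ≡ 0 at y ∈ {5}; common: ∅.
  x = 5: f ≡ 0 at y ∈ {3}; g ≡ 0 at y ∈ {0}; common: ∅.
  x = 6: f ≡ 0 at y ∈ {4}; g ≡ 0 at y ∈ {2}; common: ∅.
Collecting: common zeros = {(1, 6)}, so the count is 1.
Comparison with the Bézout bound: 1 ≤ 1 = deg(f)·deg(g), as expected for curves with no common component (the bound is attained).


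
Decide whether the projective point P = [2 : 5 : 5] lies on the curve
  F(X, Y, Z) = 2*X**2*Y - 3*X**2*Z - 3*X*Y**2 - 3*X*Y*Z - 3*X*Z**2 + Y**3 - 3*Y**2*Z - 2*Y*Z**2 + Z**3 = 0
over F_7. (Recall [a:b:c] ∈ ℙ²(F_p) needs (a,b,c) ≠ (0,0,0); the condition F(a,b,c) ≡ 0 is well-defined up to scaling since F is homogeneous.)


F(2,5,5) ≡ 2 (mod 7); P is NOT on the curve.

Evaluate F(2, 5, 5) term-by-term (mod 7).
  2*X**2*Y ↦ 2·4·5·1 = 40
  -3*X**2*Z ↦ -3·4·1·5 = -60
  -3*X*Y**2 ↦ -3·2·25·1 = -150
  -3*X*Y*Z ↦ -3·2·5·5 = -150
  -3*X*Z**2 ↦ -3·2·1·25 = -150
  Y**3 ↦ 1·1·125·1 = 125
  -3*Y**2*Z ↦ -3·1·25·5 = -375
  -2*Y*Z**2 ↦ -2·1·5·25 = -250
  Z**3 ↦ 1·1·1·125 = 125
Sum: F(2, 5, 5) = (40) + (-60) + (-150) + (-150) + (-150) + (125) + (-375) + (-250) + (125) = -845.
Reducing mod 7: -845 ≡ 2 (mod 7).
Since F(a, b, c) ≡ 2 ≠ 0 (mod 7), P does NOT lie on the curve.


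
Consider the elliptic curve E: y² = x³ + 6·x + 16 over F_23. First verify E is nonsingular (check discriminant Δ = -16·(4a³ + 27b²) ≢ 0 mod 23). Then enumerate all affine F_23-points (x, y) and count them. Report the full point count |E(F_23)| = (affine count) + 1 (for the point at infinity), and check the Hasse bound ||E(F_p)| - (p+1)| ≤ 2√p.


Affine points = {(0, 4), (0, 19), (1, 0), (2, 6), (2, 17), (4, 9), (4, 14), (8, 1), (8, 22), (10, 8), (10, 15), (15, 10), (15, 13), (22, 3), (22, 20)}; affine count = 15; |E(F_23)| = 16.

Discriminant check: Δ ∝ 4a³ + 27b² = 4·6³ + 27·16² = 4·216 + 27·256 ≡ 2 (mod 23). Nonzero ⇒ E is nonsingular.
For each x ∈ F_23, compute rhs = x³ + 6·x + 16 mod 23, then count y ∈ F_23 with y² ≡ rhs.
  x = 0: rhs = 16, matching y values: 4, 19 (2 points).
  x = 1: rhs = 0, matching y values: 0 (1 points).
  x = 2: rhs = 13, matching y values: 6, 17 (2 points).
  x = 3: rhs = 15, matching y values: none (0 points).
  x = 4: rhs = 12, matching y values: 9, 14 (2 points).
  x = 5: rhs = 10, matching y values: none (0 points).
  x = 6: rhs = 15, matching y values: none (0 points).
  x = 7: rhs = 10, matching y values: none (0 points).
  x = 8: rhs = 1, matching y values: 1, 22 (2 points).
  x = 9: rhs = 17, matching y values: none (0 points).
  x = 10: rhs = 18, matching y values: 8, 15 (2 points).
  x = 11: rhs = 10, matching y values: none (0 points).
  x = 12: rhs = 22, matching y values: none (0 points).
  x = 13: rhs = 14, matching y values: none (0 points).
  x = 14: rhs = 15, matching y values: none (0 points).
  x = 15: rhs = 8, matching y values: 10, 13 (2 points).
  x = 16: rhs = 22, matching y values: none (0 points).
  x = 17: rhs = 17, matching y values: none (0 points).
  x = 18: rhs = 22, matching y values: none (0 points).
  x = 19: rhs = 20, matching y values: none (0 points).
  x = 20: rhs = 17, matching y values: none (0 points).
  x = 21: rhs = 19, matching y values: none (0 points).
  x = 22: rhs = 9, matching y values: 3, 20 (2 points).
Total affine count: 15.
Full point count |E(F_23)| = 15 + 1 = 16.
Hasse bound: |16 − (23+1)| = |-8| = 8 ≤ 2√23 ≈ 9.5917 ✓.


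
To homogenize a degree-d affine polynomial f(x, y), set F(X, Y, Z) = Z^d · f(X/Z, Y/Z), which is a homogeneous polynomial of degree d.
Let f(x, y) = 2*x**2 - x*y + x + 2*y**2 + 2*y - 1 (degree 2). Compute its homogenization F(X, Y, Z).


F(X, Y, Z) = 2*X**2 - X*Y + X*Z + 2*Y**2 + 2*Y*Z - Z**2

deg(f) = 2.
Substitute x = X/Z, y = Y/Z into f, then multiply by Z^2.
  monomial 2·x^2·y^0 ↦ 2·X^2·Y^0·Z^0.
  monomial -1·x^1·y^1 ↦ -1·X^1·Y^1·Z^0.
  monomial 1·x^1·y^0 ↦ 1·X^1·Y^0·Z^1.
  monomial 2·x^0·y^2 ↦ 2·X^0·Y^2·Z^0.
  monomial 2·x^0·y^1 ↦ 2·X^0·Y^1·Z^1.
  monomial -1·x^0·y^0 ↦ -1·X^0·Y^0·Z^2.
Collecting: F(X, Y, Z) = 2*X**2 - X*Y + X*Z + 2*Y**2 + 2*Y*Z - Z**2.


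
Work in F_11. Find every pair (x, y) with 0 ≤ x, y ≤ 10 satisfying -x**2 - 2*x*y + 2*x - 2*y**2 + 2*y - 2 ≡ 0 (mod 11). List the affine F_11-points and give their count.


Affine F_11-points: {(1, 4), (1, 7), (3, 1), (3, 8), (4, 4), (5, 8), (5, 10), (8, 1), (8, 3), (9, 7), (10, 3), (10, 10)}; count = 12.

For each of the 121 pairs (x, y) ∈ F_11², evaluate f(x, y) mod 11. Record the zeros.
  x = 0: [0↦9, 1↦9, 2↦5, 3↦8, 4↦7, 5↦2, 6↦4, 7↦2, 8↦7, 9↦8, 10↦5]  zeros at y ∈ ∅
  x = 1: [0↦10, 1↦8, 2↦2, 3↦3, 4↦0, 5↦4, 6↦4, 7↦0, 8↦3, 9↦2, 10↦8]  zeros at y ∈ {4, 7}
  x = 2: [0↦9, 1↦5, 2↦8, 3↦7, 4↦2, 5↦4, 6↦2, 7↦7, 8↦8, 9↦5, 10↦9]  zeros at y ∈ ∅
  x = 3: [0↦6, 1↦0, 2↦1, 3↦9, 4↦2, 5↦2, 6↦9, 7↦1, 8↦0, 9↦6, 10↦8]  zeros at y ∈ {1, 8}
  x = 4: [0↦1, 1↦4, 2↦3, 3↦9, 4↦0, 5↦9, 6↦3, 7↦4, 8↦1, 9↦5, 10↦5]  zeros at y ∈ {4}
  x = 5: [0↦5, 1↦6, 2↦3, 3↦7, 4↦7, 5↦3, 6↦6, 7↦5, 8↦0, 9↦2, 10↦0]  zeros at y ∈ {8, 10}
  x = 6: [0↦7, 1↦6, 2↦1, 3↦3, 4↦1, 5↦6, 6↦7, 7↦4, 8↦8, 9↦8, 10↦4]  zeros at y ∈ ∅
  x = 7: [0↦7, 1↦4, 2↦8, 3↦8, 4↦4, 5↦7, 6↦6, 7↦1, 8↦3, 9↦1, 10↦6]  zeros at y ∈ ∅
  x = 8: [0↦5, 1↦0, 2↦2, 3↦0, 4↦5, 5↦6, 6↦3, 7↦7, 8↦7, 9↦3, 10↦6]  zeros at y ∈ {1, 3}
  x = 9: [0↦1, 1↦5, 2↦5, 3↦1, 4↦4, 5↦3, 6↦9, 7↦0, 8↦9, 9↦3, 10↦4]  zeros at y ∈ {7}
  x = 10: [0↦6, 1↦8, 2↦6, 3↦0, 4↦1, 5↦9, 6↦2, 7↦2, 8↦9, 9↦1, 10↦0]  zeros at y ∈ {3, 10}
Collecting zeros: affine points = {(1, 4), (1, 7), (3, 1), (3, 8), (4, 4), (5, 8), (5, 10), (8, 1), (8, 3), (9, 7), (10, 3), (10, 10)}.
Total count |C(F_11)_aff| = 12.


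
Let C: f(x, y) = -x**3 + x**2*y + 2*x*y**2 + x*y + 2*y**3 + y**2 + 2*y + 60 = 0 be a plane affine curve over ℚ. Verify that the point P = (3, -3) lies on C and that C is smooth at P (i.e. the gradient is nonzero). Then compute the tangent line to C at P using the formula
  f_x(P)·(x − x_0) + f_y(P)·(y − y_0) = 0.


Tangent line at P: -30*x + 26*y + 168 = 0.

Step 1: f(3, -3) = 0, so P lies on C.
Step 2: partial derivatives
  f_x(x, y) = -3*x**2 + 2*x*y + 2*y**2 + y, f_y(x, y) = x**2 + 4*x*y + x + 6*y**2 + 2*y + 2.
  f_x(P) = -30, f_y(P) = 26 (gradient nonzero, so P is smooth).
Step 3: tangent line at P: -30·(x − 3) + 26·(y − -3) = 0.
Expanding: -30*x + 26*y + 168 = 0.


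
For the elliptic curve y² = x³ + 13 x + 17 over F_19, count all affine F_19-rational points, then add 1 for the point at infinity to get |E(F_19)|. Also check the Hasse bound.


Affine points = {(0, 6), (0, 13), (3, 8), (3, 11), (4, 0), (5, 6), (5, 13), (6, 8), (6, 11), (8, 5), (8, 14), (10, 8), (10, 11), (11, 3), (11, 16), (12, 1), (12, 18), (14, 6), (14, 13)}; affine count = 19; |E(F_19)| = 20.

Discriminant check: Δ ∝ 4a³ + 27b² = 4·13³ + 27·17² = 4·2197 + 27·289 ≡ 4 (mod 19). Nonzero ⇒ E is nonsingular.
For each x ∈ F_19, compute rhs = x³ + 13·x + 17 mod 19, then count y ∈ F_19 with y² ≡ rhs.
  x = 0: rhs = 17, matching y values: 6, 13 (2 points).
  x = 1: rhs = 12, matching y values: none (0 points).
  x = 2: rhs = 13, matching y values: none (0 points).
  x = 3: rhs = 7, matching y values: 8, 11 (2 points).
  x = 4: rhs = 0, matching y values: 0 (1 points).
  x = 5: rhs = 17, matching y values: 6, 13 (2 points).
  x = 6: rhs = 7, matching y values: 8, 11 (2 points).
  x = 7: rhs = 14, matching y values: none (0 points).
  x = 8: rhs = 6, matching y values: 5, 14 (2 points).
  x = 9: rhs = 8, matching y values: none (0 points).
  x = 10: rhs = 7, matching y values: 8, 11 (2 points).
  x = 11: rhs = 9, matching y values: 3, 16 (2 points).
  x = 12: rhs = 1, matching y values: 1, 18 (2 points).
  x = 13: rhs = 8, matching y values: none (0 points).
  x = 14: rhs = 17, matching y values: 6, 13 (2 points).
  x = 15: rhs = 15, matching y values: none (0 points).
  x = 16: rhs = 8, matching y values: none (0 points).
  x = 17: rhs = 2, matching y values: none (0 points).
  x = 18: rhs = 3, matching y values: none (0 points).
Total affine count: 19.
Full point count |E(F_19)| = 19 + 1 = 20.
Hasse bound: |20 − (19+1)| = |0| = 0 ≤ 2√19 ≈ 8.7178 ✓.


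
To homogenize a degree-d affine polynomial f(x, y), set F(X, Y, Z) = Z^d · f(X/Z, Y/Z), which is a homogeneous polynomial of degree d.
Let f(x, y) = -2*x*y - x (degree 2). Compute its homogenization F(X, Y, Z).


F(X, Y, Z) = -2*X*Y - X*Z

deg(f) = 2.
Substitute x = X/Z, y = Y/Z into f, then multiply by Z^2.
  monomial -2·x^1·y^1 ↦ -2·X^1·Y^1·Z^0.
  monomial -1·x^1·y^0 ↦ -1·X^1·Y^0·Z^1.
Collecting: F(X, Y, Z) = -2*X*Y - X*Z.


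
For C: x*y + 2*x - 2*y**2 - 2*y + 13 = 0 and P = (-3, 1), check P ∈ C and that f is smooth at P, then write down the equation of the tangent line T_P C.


Tangent line at P: 3*x - 9*y + 18 = 0.

Step 1: f(-3, 1) = 0, so P lies on C.
Step 2: partial derivatives
  f_x(x, y) = y + 2, f_y(x, y) = x - 4*y - 2.
  f_x(P) = 3, f_y(P) = -9 (gradient nonzero, so P is smooth).
Step 3: tangent line at P: 3·(x − -3) + -9·(y − 1) = 0.
Expanding: 3*x - 9*y + 18 = 0.


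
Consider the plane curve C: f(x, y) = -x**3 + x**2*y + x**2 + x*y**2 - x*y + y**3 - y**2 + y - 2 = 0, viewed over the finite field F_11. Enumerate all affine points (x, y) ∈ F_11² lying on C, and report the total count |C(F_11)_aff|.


Affine F_11-points: {(1, 1), (1, 4), (1, 6), (2, 6), (2, 7), (2, 8), (4, 1), (4, 6), (5, 4), (6, 10), (8, 1), (10, 0), (10, 4), (10, 9)}; count = 14.

For each of the 121 pairs (x, y) ∈ F_11², evaluate f(x, y) mod 11. Record the zeros.
  x = 0: [0↦9, 1↦10, 2↦4, 3↦8, 4↦6, 5↦4, 6↦8, 7↦2, 8↦3, 9↦6, 10↦6]  zeros at y ∈ ∅
  x = 1: [0↦9, 1↦0, 2↦8, 3↦6, 4↦0, 5↦7, 6↦0, 7↦7, 8↦1, 9↦10, 10↦7]  zeros at y ∈ {1, 4, 6}
  x = 2: [0↦5, 1↦10, 2↦1, 3↦6, 4↦9, 5↦5, 6↦0, 7↦0, 8↦0, 9↦6, 10↦2]  zeros at y ∈ {6, 7, 8}
  x = 3: [0↦2, 1↦1, 2↦10, 3↦2, 4↦5, 5↦3, 6↦2, 7↦8, 8↦5, 9↦10, 10↦7]  zeros at y ∈ ∅
  x = 4: [0↦5, 1↦0, 2↦7, 3↦10, 4↦4, 5↦6, 6↦0, 7↦3, 8↦10, 9↦5, 10↦5]  zeros at y ∈ {1, 6}
  x = 5: [0↦8, 1↦1, 2↦8, 3↦2, 4↦0, 5↦8, 6↦10, 7↦1, 8↦9, 9↦7, 10↦1]  zeros at y ∈ {4}
  x = 6: [0↦5, 1↦9, 2↦7, 3↦5, 4↦9, 5↦3, 6↦4, 7↦7, 8↦7, 9↦10, 10↦0]  zeros at y ∈ {10}
  x = 7: [0↦1, 1↦7, 2↦9, 3↦2, 4↦3, 5↦7, 6↦9, 7↦4, 8↦9, 9↦8, 10↦7]  zeros at y ∈ ∅
  x = 8: [0↦1, 1↦0, 2↦8, 3↦9, 4↦9, 5↦3, 6↦8, 7↦8, 8↦9, 9↦6, 10↦5]  zeros at y ∈ {1}
  x = 9: [0↦10, 1↦4, 2↦9, 3↦9, 4↦10, 5↦7, 6↦6, 7↦2, 8↦1, 9↦9, 10↦10]  zeros at y ∈ ∅
  x = 10: [0↦0, 1↦2, 2↦6, 3↦7, 4↦0, 5↦2, 6↦8, 7↦2, 8↦1, 9↦0, 10↦5]  zeros at y ∈ {0, 4, 9}
Collecting zeros: affine points = {(1, 1), (1, 4), (1, 6), (2, 6), (2, 7), (2, 8), (4, 1), (4, 6), (5, 4), (6, 10), (8, 1), (10, 0), (10, 4), (10, 9)}.
Total count |C(F_11)_aff| = 14.


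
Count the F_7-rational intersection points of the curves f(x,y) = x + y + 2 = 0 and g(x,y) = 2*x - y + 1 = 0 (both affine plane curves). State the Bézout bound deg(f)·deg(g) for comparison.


Common zeros: {(6, 6)}; count = 1; Bézout bound = 1.

deg(f) = 1, deg(g) = 1, so Bézout bound = 1.
Scan x ∈ F_7. For each x, list the y ∈ F_7 with f(x, y) ≡ 0 and those with g(x, y) ≡ 0 (mod 7); the common zeros in that column are the intersection.
  x = 0: f ≡ 0 at y ∈ {5}; g ≡ 0 at y ∈ {1}; common: ∅.
  x = 1: f ≡ 0 at y ∈ {4}; g ≡ 0 at y ∈ {3}; common: ∅.
  x = 2: f ≡ 0 at y ∈ {3}; g ≡ 0 at y ∈ {5}; common: ∅.
  x = 3: f ≡ 0 at y ∈ {2}; g ≡ 0 at y ∈ {0}; common: ∅.
  x = 4: f ≡ 0 at y ∈ {1}; g ≡ 0 at y ∈ {2}; common: ∅.
  x = 5: f ≡ 0 at y ∈ {0}; g ≡ 0 at y ∈ {4}; common: ∅.
  x = 6: f ≡ 0 at y ∈ {6}; g ≡ 0 at y ∈ {6}; common: {6}.
Collecting: common zeros = {(6, 6)}, so the count is 1.
Comparison with the Bézout bound: 1 ≤ 1 = deg(f)·deg(g), as expected for curves with no common component (the bound is attained).


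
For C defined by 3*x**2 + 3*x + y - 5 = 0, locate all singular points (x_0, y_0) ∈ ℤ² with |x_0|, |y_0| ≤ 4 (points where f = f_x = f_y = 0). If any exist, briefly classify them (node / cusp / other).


No singular points in the scanned grid; C is smooth there.

Compute partial derivatives:
  f_x = 6*x + 3.
  f_y = 1.
f_y = 1 is a nonzero constant, so f_y never vanishes: no point (x, y) can satisfy f = f_x = f_y = 0. In particular no (x, y) ∈ {−4, ..., 4}² is singular; the curve is smooth.


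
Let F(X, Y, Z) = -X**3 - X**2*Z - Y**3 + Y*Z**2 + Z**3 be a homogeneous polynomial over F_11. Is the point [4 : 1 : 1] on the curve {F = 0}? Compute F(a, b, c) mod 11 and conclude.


F(4,1,1) ≡ 9 (mod 11); P is NOT on the curve.

Evaluate F(4, 1, 1) term-by-term (mod 11).
  -X**3 ↦ -1·64·1·1 = -64
  -X**2*Z ↦ -1·16·1·1 = -16
  -Y**3 ↦ -1·1·1·1 = -1
  Y*Z**2 ↦ 1·1·1·1 = 1
  Z**3 ↦ 1·1·1·1 = 1
Sum: F(4, 1, 1) = (-64) + (-16) + (-1) + (1) + (1) = -79.
Reducing mod 11: -79 ≡ 9 (mod 11).
Since F(a, b, c) ≡ 9 ≠ 0 (mod 11), P does NOT lie on the curve.


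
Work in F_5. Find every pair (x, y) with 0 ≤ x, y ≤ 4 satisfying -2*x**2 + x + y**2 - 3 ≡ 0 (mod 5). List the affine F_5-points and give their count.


Affine F_5-points: {(1, 2), (1, 3), (2, 2), (2, 3), (4, 1), (4, 4)}; count = 6.

For each of the 25 pairs (x, y) ∈ F_5², evaluate f(x, y) mod 5. Record the zeros.
  x = 0: [0↦2, 1↦3, 2↦1, 3↦1, 4↦3]  zeros at y ∈ ∅
  x = 1: [0↦1, 1↦2, 2↦0, 3↦0, 4↦2]  zeros at y ∈ {2, 3}
  x = 2: [0↦1, 1↦2, 2↦0, 3↦0, 4↦2]  zeros at y ∈ {2, 3}
  x = 3: [0↦2, 1↦3, 2↦1, 3↦1, 4↦3]  zeros at y ∈ ∅
  x = 4: [0↦4, 1↦0, 2↦3, 3↦3, 4↦0]  zeros at y ∈ {1, 4}
Collecting zeros: affine points = {(1, 2), (1, 3), (2, 2), (2, 3), (4, 1), (4, 4)}.
Total count |C(F_5)_aff| = 6.


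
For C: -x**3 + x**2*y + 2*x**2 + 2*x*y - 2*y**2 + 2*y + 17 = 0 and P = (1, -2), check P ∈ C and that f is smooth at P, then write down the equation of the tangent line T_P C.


Tangent line at P: -7*x + 13*y + 33 = 0.

Step 1: f(1, -2) = 0, so P lies on C.
Step 2: partial derivatives
  f_x(x, y) = -3*x**2 + 2*x*y + 4*x + 2*y, f_y(x, y) = x**2 + 2*x - 4*y + 2.
  f_x(P) = -7, f_y(P) = 13 (gradient nonzero, so P is smooth).
Step 3: tangent line at P: -7·(x − 1) + 13·(y − -2) = 0.
Expanding: -7*x + 13*y + 33 = 0.


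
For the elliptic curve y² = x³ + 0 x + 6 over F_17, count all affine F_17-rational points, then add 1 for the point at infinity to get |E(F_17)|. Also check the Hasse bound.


Affine points = {(3, 4), (3, 13), (4, 6), (4, 11), (6, 1), (6, 16), (7, 3), (7, 14), (8, 5), (8, 12), (9, 2), (9, 15), (12, 0), (14, 8), (14, 9), (15, 7), (15, 10)}; affine count = 17; |E(F_17)| = 18.

Discriminant check: Δ ∝ 4a³ + 27b² = 4·0³ + 27·6² = 4·0 + 27·36 ≡ 3 (mod 17). Nonzero ⇒ E is nonsingular.
For each x ∈ F_17, compute rhs = x³ + 0·x + 6 mod 17, then count y ∈ F_17 with y² ≡ rhs.
  x = 0: rhs = 6, matching y values: none (0 points).
  x = 1: rhs = 7, matching y values: none (0 points).
  x = 2: rhs = 14, matching y values: none (0 points).
  x = 3: rhs = 16, matching y values: 4, 13 (2 points).
  x = 4: rhs = 2, matching y values: 6, 11 (2 points).
  x = 5: rhs = 12, matching y values: none (0 points).
  x = 6: rhs = 1, matching y values: 1, 16 (2 points).
  x = 7: rhs = 9, matching y values: 3, 14 (2 points).
  x = 8: rhs = 8, matching y values: 5, 12 (2 points).
  x = 9: rhs = 4, matching y values: 2, 15 (2 points).
  x = 10: rhs = 3, matching y values: none (0 points).
  x = 11: rhs = 11, matching y values: none (0 points).
  x = 12: rhs = 0, matching y values: 0 (1 points).
  x = 13: rhs = 10, matching y values: none (0 points).
  x = 14: rhs = 13, matching y values: 8, 9 (2 points).
  x = 15: rhs = 15, matching y values: 7, 10 (2 points).
  x = 16: rhs = 5, matching y values: none (0 points).
Total affine count: 17.
Full point count |E(F_17)| = 17 + 1 = 18.
Hasse bound: |18 − (17+1)| = |0| = 0 ≤ 2√17 ≈ 8.2462 ✓.


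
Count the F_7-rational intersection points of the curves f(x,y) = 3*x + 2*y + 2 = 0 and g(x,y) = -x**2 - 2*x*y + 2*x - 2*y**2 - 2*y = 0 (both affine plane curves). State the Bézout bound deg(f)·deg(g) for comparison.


Common zeros: {(0, 6), (6, 4)}; count = 2; Bézout bound = 2.

deg(f) = 1, deg(g) = 2, so Bézout bound = 2.
Scan x ∈ F_7. For each x, list the y ∈ F_7 with f(x, y) ≡ 0 and those with g(x, y) ≡ 0 (mod 7); the common zeros in that column are the intersection.
  x = 0: f ≡ 0 at y ∈ {6}; g ≡ 0 at y ∈ {0, 6}; common: {6}.
  x = 1: f ≡ 0 at y ∈ {1}; g ≡ 0 at y ∈ ∅; common: ∅.
  x = 2: f ≡ 0 at y ∈ {3}; g ≡ 0 at y ∈ {0, 4}; common: ∅.
  x = 3: f ≡ 0 at y ∈ {5}; g ≡ 0 at y ∈ ∅; common: ∅.
  x = 4: f ≡ 0 at y ∈ {0}; g ≡ 0 at y ∈ {3, 6}; common: ∅.
  x = 5: f ≡ 0 at y ∈ {2}; g ≡ 0 at y ∈ ∅; common: ∅.
  x = 6: f ≡ 0 at y ∈ {4}; g ≡ 0 at y ∈ {3, 4}; common: {4}.
Collecting: common zeros = {(0, 6), (6, 4)}, so the count is 2.
Comparison with the Bézout bound: 2 ≤ 2 = deg(f)·deg(g), as expected for curves with no common component (the bound is attained).
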